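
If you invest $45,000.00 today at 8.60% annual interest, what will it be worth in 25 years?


Future value formula: FV = PV × (1 + r)^t
FV = $45,000.00 × (1 + 0.086)^25
FV = $45,000.00 × 7.8658495
FV = $353,963.23

FV = PV × (1 + r)^t = $353,963.23


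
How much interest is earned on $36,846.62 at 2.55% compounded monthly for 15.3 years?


Compound interest earned = final amount − principal.
A = P(1 + r/n)^(nt) = $36,846.62 × (1 + 0.0255/12)^(12 × 15.3) = $54,407.39
Interest = A − P = $54,407.39 − $36,846.62 = $17,560.77

Interest = A - P = $17,560.77


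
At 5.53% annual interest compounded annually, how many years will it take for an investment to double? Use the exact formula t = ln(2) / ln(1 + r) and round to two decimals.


Doubling condition: (1 + r)^t = 2
Take ln of both sides: t × ln(1 + r) = ln(2)
t = ln(2) / ln(1 + r)
t = 0.693147 / 0.053825
t = 12.88

t = ln(2) / ln(1 + r) = 12.88 years


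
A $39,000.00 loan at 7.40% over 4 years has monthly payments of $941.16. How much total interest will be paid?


Total paid over the life of the loan = PMT × n.
Total paid = $941.16 × 48 = $45,175.68
Total interest = total paid − principal = $45,175.68 − $39,000.00 = $6,175.68

Total interest = (PMT × n) - PV = $6,175.68


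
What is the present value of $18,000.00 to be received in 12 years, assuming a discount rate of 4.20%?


Present value formula: PV = FV / (1 + r)^t
PV = $18,000.00 / (1 + 0.042)^12
PV = $18,000.00 / 1.6383724
PV = $10,986.51

PV = FV / (1 + r)^t = $10,986.51


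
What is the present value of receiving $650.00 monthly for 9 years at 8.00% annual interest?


Present value of an ordinary annuity: PV = PMT × (1 − (1 + r)^(−n)) / r
Monthly rate r = 0.08/12 ≈ 0.00666667, n = 108
PV = $650.00 × (1 − (1 + 0.08/12)^(−108)) / (0.08/12)
PV = $650.00 × 76.812497
PV = $49,928.12

PV = PMT × (1-(1+r)^(-n))/r = $49,928.12


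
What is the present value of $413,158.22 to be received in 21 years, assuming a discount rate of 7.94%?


Present value formula: PV = FV / (1 + r)^t
PV = $413,158.22 / (1 + 0.0794)^21
PV = $413,158.22 / 4.9754308
PV = $83,039.69

PV = FV / (1 + r)^t = $83,039.69


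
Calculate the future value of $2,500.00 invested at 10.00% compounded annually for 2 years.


Compound interest formula: A = P(1 + r/n)^(nt)
A = $2,500.00 × (1 + 0.1/1)^(1 × 2)
Growth factor: (1 + 0.1/1)^2 = 1.210000
A = $2,500.00 × 1.210000
A = $3,025.00

A = P(1 + r/n)^(nt) = $3,025.00


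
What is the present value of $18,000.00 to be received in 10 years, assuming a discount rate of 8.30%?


Present value formula: PV = FV / (1 + r)^t
PV = $18,000.00 / (1 + 0.083)^10
PV = $18,000.00 / 2.219650
PV = $8,109.39

PV = FV / (1 + r)^t = $8,109.39


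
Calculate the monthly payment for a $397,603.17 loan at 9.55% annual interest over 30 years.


Loan payment formula: PMT = PV × r / (1 − (1 + r)^(−n))
Monthly rate r = 0.0955/12 ≈ 0.00795833, n = 360 months
Denominator: 1 − (1 + 0.0955/12)^(−360) = 0.942367
PMT = $397,603.17 × (0.0955/12) / 0.942367
PMT = $3,357.78 per month

PMT = PV × r / (1-(1+r)^(-n)) = $3,357.78/month


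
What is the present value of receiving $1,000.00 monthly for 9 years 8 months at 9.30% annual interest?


Present value of an ordinary annuity: PV = PMT × (1 − (1 + r)^(−n)) / r
Monthly rate r = 0.093/12 = 0.00775, n = 116
PV = $1,000.00 × (1 − (1 + 0.093/12)^(−116)) / (0.093/12)
PV = $1,000.00 × 76.336858
PV = $76,336.86

PV = PMT × (1-(1+r)^(-n))/r = $76,336.86


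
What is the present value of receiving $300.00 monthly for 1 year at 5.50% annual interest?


Present value of an ordinary annuity: PV = PMT × (1 − (1 + r)^(−n)) / r
Monthly rate r = 0.055/12 ≈ 0.00458333, n = 12
PV = $300.00 × (1 − (1 + 0.055/12)^(−12)) / (0.055/12)
PV = $300.00 × 11.650017
PV = $3,495.01

PV = PMT × (1-(1+r)^(-n))/r = $3,495.01


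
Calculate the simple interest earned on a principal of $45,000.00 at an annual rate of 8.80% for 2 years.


Simple interest formula: I = P × r × t
I = $45,000.00 × 0.088 × 2
I = $7,920.00

I = P × r × t = $7,920.00


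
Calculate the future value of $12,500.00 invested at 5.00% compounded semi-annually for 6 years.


Compound interest formula: A = P(1 + r/n)^(nt)
A = $12,500.00 × (1 + 0.05/2)^(2 × 6)
Growth factor: (1 + 0.05/2)^12 = 1.344889
A = $12,500.00 × 1.344889
A = $16,811.11

A = P(1 + r/n)^(nt) = $16,811.11


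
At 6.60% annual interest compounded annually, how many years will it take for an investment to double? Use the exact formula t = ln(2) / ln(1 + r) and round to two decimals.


Doubling condition: (1 + r)^t = 2
Take ln of both sides: t × ln(1 + r) = ln(2)
t = ln(2) / ln(1 + r)
t = 0.693147 / 0.063913
t = 10.85

t = ln(2) / ln(1 + r) = 10.85 years


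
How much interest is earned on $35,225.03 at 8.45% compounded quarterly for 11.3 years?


Compound interest earned = final amount − principal.
A = P(1 + r/n)^(nt) = $35,225.03 × (1 + 0.0845/4)^(4 × 11.3) = $90,618.75
Interest = A − P = $90,618.75 − $35,225.03 = $55,393.72

Interest = A - P = $55,393.72


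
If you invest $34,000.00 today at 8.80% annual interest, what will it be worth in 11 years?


Future value formula: FV = PV × (1 + r)^t
FV = $34,000.00 × (1 + 0.088)^11
FV = $34,000.00 × 2.5288196
FV = $85,979.87

FV = PV × (1 + r)^t = $85,979.87


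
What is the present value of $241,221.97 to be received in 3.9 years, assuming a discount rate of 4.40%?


Present value formula: PV = FV / (1 + r)^t
PV = $241,221.97 / (1 + 0.044)^3.9
PV = $241,221.97 / 1.1828562
PV = $203,931.78

PV = FV / (1 + r)^t = $203,931.78


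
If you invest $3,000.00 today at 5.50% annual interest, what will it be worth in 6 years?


Future value formula: FV = PV × (1 + r)^t
FV = $3,000.00 × (1 + 0.055)^6
FV = $3,000.00 × 1.378843
FV = $4,136.53

FV = PV × (1 + r)^t = $4,136.53


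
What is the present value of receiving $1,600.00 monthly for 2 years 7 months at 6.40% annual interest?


Present value of an ordinary annuity: PV = PMT × (1 − (1 + r)^(−n)) / r
Monthly rate r = 0.064/12 ≈ 0.00533333, n = 31
PV = $1,600.00 × (1 − (1 + 0.064/12)^(−31)) / (0.064/12)
PV = $1,600.00 × 28.503079
PV = $45,604.93

PV = PMT × (1-(1+r)^(-n))/r = $45,604.93


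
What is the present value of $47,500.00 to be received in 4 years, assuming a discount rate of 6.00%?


Present value formula: PV = FV / (1 + r)^t
PV = $47,500.00 / (1 + 0.06)^4
PV = $47,500.00 / 1.262477
PV = $37,624.45

PV = FV / (1 + r)^t = $37,624.45


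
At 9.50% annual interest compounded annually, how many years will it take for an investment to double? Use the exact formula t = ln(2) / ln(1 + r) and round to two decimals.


Doubling condition: (1 + r)^t = 2
Take ln of both sides: t × ln(1 + r) = ln(2)
t = ln(2) / ln(1 + r)
t = 0.693147 / 0.090754
t = 7.64

t = ln(2) / ln(1 + r) = 7.64 years


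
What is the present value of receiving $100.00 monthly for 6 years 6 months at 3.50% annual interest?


Present value of an ordinary annuity: PV = PMT × (1 − (1 + r)^(−n)) / r
Monthly rate r = 0.035/12 ≈ 0.00291667, n = 78
PV = $100.00 × (1 − (1 + 0.035/12)^(−78)) / (0.035/12)
PV = $100.00 × 69.673298
PV = $6,967.33

PV = PMT × (1-(1+r)^(-n))/r = $6,967.33


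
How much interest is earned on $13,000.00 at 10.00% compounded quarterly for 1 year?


Compound interest earned = final amount − principal.
A = P(1 + r/n)^(nt) = $13,000.00 × (1 + 0.1/4)^(4 × 1) = $14,349.57
Interest = A − P = $14,349.57 − $13,000.00 = $1,349.57

Interest = A - P = $1,349.57


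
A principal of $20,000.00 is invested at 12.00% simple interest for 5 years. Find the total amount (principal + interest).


Total amount formula: A = P(1 + rt) = P + P·r·t
Interest: I = P × r × t = $20,000.00 × 0.12 × 5 = $12,000.00
A = P + I = $20,000.00 + $12,000.00 = $32,000.00

A = P + I = P(1 + rt) = $32,000.00


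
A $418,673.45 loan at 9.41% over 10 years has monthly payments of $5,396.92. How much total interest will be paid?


Total paid over the life of the loan = PMT × n.
Total paid = $5,396.92 × 120 = $647,630.40
Total interest = total paid − principal = $647,630.40 − $418,673.45 = $228,956.95

Total interest = (PMT × n) - PV = $228,956.95


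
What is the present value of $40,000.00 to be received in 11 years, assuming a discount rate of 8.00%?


Present value formula: PV = FV / (1 + r)^t
PV = $40,000.00 / (1 + 0.08)^11
PV = $40,000.00 / 2.331639
PV = $17,155.31

PV = FV / (1 + r)^t = $17,155.31


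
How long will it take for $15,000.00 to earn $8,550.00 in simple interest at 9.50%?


Rearrange the simple interest formula for t:
I = P × r × t  ⇒  t = I / (P × r)
t = $8,550.00 / ($15,000.00 × 0.095)
t = 6

t = I/(P×r) = 6 years


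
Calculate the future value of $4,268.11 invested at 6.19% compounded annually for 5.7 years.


Compound interest formula: A = P(1 + r/n)^(nt)
A = $4,268.11 × (1 + 0.0619/1)^(1 × 5.7)
Growth factor: (1 + 0.0619/1)^5.7 = 1.408240
A = $4,268.11 × 1.408240
A = $6,010.52

A = P(1 + r/n)^(nt) = $6,010.52


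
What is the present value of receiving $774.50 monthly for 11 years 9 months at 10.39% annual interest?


Present value of an ordinary annuity: PV = PMT × (1 − (1 + r)^(−n)) / r
Monthly rate r = 0.1039/12 ≈ 0.00865833, n = 141
PV = $774.50 × (1 − (1 + 0.1039/12)^(−141)) / (0.1039/12)
PV = $774.50 × 81.246480
PV = $62,925.40

PV = PMT × (1-(1+r)^(-n))/r = $62,925.40


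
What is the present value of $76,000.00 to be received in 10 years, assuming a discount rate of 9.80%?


Present value formula: PV = FV / (1 + r)^t
PV = $76,000.00 / (1 + 0.098)^10
PV = $76,000.00 / 2.546967
PV = $29,839.41

PV = FV / (1 + r)^t = $29,839.41


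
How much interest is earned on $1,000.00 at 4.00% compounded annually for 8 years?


Compound interest earned = final amount − principal.
A = P(1 + r/n)^(nt) = $1,000.00 × (1 + 0.04/1)^(1 × 8) = $1,368.57
Interest = A − P = $1,368.57 − $1,000.00 = $368.57

Interest = A - P = $368.57


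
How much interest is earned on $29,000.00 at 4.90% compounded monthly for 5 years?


Compound interest earned = final amount − principal.
A = P(1 + r/n)^(nt) = $29,000.00 × (1 + 0.049/12)^(12 × 5) = $37,032.54
Interest = A − P = $37,032.54 − $29,000.00 = $8,032.54

Interest = A - P = $8,032.54


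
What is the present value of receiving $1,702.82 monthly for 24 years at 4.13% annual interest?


Present value of an ordinary annuity: PV = PMT × (1 − (1 + r)^(−n)) / r
Monthly rate r = 0.0413/12 ≈ 0.00344167, n = 288
PV = $1,702.82 × (1 − (1 + 0.0413/12)^(−288)) / (0.0413/12)
PV = $1,702.82 × 182.538540
PV = $310,830.28

PV = PMT × (1-(1+r)^(-n))/r = $310,830.28


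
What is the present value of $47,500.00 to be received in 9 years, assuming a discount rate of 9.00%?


Present value formula: PV = FV / (1 + r)^t
PV = $47,500.00 / (1 + 0.09)^9
PV = $47,500.00 / 2.171893
PV = $21,870.32

PV = FV / (1 + r)^t = $21,870.32


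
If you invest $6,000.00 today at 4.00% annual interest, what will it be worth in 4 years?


Future value formula: FV = PV × (1 + r)^t
FV = $6,000.00 × (1 + 0.04)^4
FV = $6,000.00 × 1.169859
FV = $7,019.15

FV = PV × (1 + r)^t = $7,019.15


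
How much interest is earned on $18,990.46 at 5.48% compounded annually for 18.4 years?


Compound interest earned = final amount − principal.
A = P(1 + r/n)^(nt) = $18,990.46 × (1 + 0.0548/1)^(1 × 18.4) = $50,683.40
Interest = A − P = $50,683.40 − $18,990.46 = $31,692.94

Interest = A - P = $31,692.94


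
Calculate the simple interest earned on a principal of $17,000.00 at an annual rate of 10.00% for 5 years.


Simple interest formula: I = P × r × t
I = $17,000.00 × 0.1 × 5
I = $8,500.00

I = P × r × t = $8,500.00


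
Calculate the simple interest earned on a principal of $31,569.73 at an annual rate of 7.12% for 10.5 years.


Simple interest formula: I = P × r × t
I = $31,569.73 × 0.0712 × 10.5
I = $23,601.53

I = P × r × t = $23,601.53


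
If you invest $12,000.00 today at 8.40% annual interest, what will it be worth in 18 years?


Future value formula: FV = PV × (1 + r)^t
FV = $12,000.00 × (1 + 0.084)^18
FV = $12,000.00 × 4.2709755
FV = $51,251.71

FV = PV × (1 + r)^t = $51,251.71


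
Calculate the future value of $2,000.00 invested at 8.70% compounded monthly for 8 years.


Compound interest formula: A = P(1 + r/n)^(nt)
A = $2,000.00 × (1 + 0.087/12)^(12 × 8)
Growth factor: (1 + 0.087/12)^96 = 2.000684
A = $2,000.00 × 2.000684
A = $4,001.37

A = P(1 + r/n)^(nt) = $4,001.37


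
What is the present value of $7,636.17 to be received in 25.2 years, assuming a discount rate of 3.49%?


Present value formula: PV = FV / (1 + r)^t
PV = $7,636.17 / (1 + 0.0349)^25.2
PV = $7,636.17 / 2.373774
PV = $3,216.89

PV = FV / (1 + r)^t = $3,216.89


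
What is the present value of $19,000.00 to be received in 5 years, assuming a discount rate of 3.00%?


Present value formula: PV = FV / (1 + r)^t
PV = $19,000.00 / (1 + 0.03)^5
PV = $19,000.00 / 1.159274
PV = $16,389.57

PV = FV / (1 + r)^t = $16,389.57


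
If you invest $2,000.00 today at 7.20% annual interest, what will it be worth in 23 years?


Future value formula: FV = PV × (1 + r)^t
FV = $2,000.00 × (1 + 0.072)^23
FV = $2,000.00 × 4.948574
FV = $9,897.15

FV = PV × (1 + r)^t = $9,897.15


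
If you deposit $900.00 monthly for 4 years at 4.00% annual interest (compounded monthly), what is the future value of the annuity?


Future value of an ordinary annuity: FV = PMT × ((1 + r)^n − 1) / r
Monthly rate r = 0.04/12 ≈ 0.00333333, n = 48
FV = $900.00 × ((1 + 0.04/12)^48 − 1) / (0.04/12)
FV = $900.00 × 51.959601
FV = $46,763.64

FV = PMT × ((1+r)^n - 1)/r = $46,763.64


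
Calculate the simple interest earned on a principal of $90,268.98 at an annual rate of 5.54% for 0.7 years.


Simple interest formula: I = P × r × t
I = $90,268.98 × 0.0554 × 0.7
I = $3,500.63

I = P × r × t = $3,500.63


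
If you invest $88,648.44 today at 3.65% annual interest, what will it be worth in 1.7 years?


Future value formula: FV = PV × (1 + r)^t
FV = $88,648.44 × (1 + 0.0365)^1.7
FV = $88,648.44 × 1.0628398
FV = $94,219.09

FV = PV × (1 + r)^t = $94,219.09


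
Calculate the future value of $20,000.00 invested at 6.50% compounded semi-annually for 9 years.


Compound interest formula: A = P(1 + r/n)^(nt)
A = $20,000.00 × (1 + 0.065/2)^(2 × 9)
Growth factor: (1 + 0.065/2)^18 = 1.778366
A = $20,000.00 × 1.778366
A = $35,567.32

A = P(1 + r/n)^(nt) = $35,567.32


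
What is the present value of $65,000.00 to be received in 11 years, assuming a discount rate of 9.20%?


Present value formula: PV = FV / (1 + r)^t
PV = $65,000.00 / (1 + 0.092)^11
PV = $65,000.00 / 2.632989
PV = $24,686.77

PV = FV / (1 + r)^t = $24,686.77


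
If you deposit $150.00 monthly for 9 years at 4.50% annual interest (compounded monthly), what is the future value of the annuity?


Future value of an ordinary annuity: FV = PMT × ((1 + r)^n − 1) / r
Monthly rate r = 0.045/12 = 0.00375, n = 108
FV = $150.00 × ((1 + 0.045/12)^108 − 1) / (0.045/12)
FV = $150.00 × 132.844596
FV = $19,926.69

FV = PMT × ((1+r)^n - 1)/r = $19,926.69


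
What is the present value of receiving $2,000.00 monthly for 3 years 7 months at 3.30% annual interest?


Present value of an ordinary annuity: PV = PMT × (1 − (1 + r)^(−n)) / r
Monthly rate r = 0.033/12 = 0.00275, n = 43
PV = $2,000.00 × (1 − (1 + 0.033/12)^(−43)) / (0.033/12)
PV = $2,000.00 × 40.502504
PV = $81,005.01

PV = PMT × (1-(1+r)^(-n))/r = $81,005.01


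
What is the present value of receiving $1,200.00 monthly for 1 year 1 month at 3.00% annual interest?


Present value of an ordinary annuity: PV = PMT × (1 − (1 + r)^(−n)) / r
Monthly rate r = 0.03/12 = 0.0025, n = 13
PV = $1,200.00 × (1 − (1 + 0.03/12)^(−13)) / (0.03/12)
PV = $1,200.00 × 12.775316
PV = $15,330.38

PV = PMT × (1-(1+r)^(-n))/r = $15,330.38


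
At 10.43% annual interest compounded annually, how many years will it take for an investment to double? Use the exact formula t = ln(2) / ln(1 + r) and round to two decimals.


Doubling condition: (1 + r)^t = 2
Take ln of both sides: t × ln(1 + r) = ln(2)
t = ln(2) / ln(1 + r)
t = 0.693147 / 0.099212
t = 6.99

t = ln(2) / ln(1 + r) = 6.99 years


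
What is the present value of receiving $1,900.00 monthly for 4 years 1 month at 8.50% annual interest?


Present value of an ordinary annuity: PV = PMT × (1 − (1 + r)^(−n)) / r
Monthly rate r = 0.085/12 ≈ 0.00708333, n = 49
PV = $1,900.00 × (1 − (1 + 0.085/12)^(−49)) / (0.085/12)
PV = $1,900.00 × 41.2783554
PV = $78,428.88

PV = PMT × (1-(1+r)^(-n))/r = $78,428.88


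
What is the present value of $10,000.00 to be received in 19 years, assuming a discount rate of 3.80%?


Present value formula: PV = FV / (1 + r)^t
PV = $10,000.00 / (1 + 0.038)^19
PV = $10,000.00 / 2.031186
PV = $4,923.23

PV = FV / (1 + r)^t = $4,923.23


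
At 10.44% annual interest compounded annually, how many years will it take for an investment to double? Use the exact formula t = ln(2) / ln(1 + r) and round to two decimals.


Doubling condition: (1 + r)^t = 2
Take ln of both sides: t × ln(1 + r) = ln(2)
t = ln(2) / ln(1 + r)
t = 0.693147 / 0.099302
t = 6.98

t = ln(2) / ln(1 + r) = 6.98 years


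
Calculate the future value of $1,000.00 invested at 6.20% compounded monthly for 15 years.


Compound interest formula: A = P(1 + r/n)^(nt)
A = $1,000.00 × (1 + 0.062/12)^(12 × 15)
Growth factor: (1 + 0.062/12)^180 = 2.528448
A = $1,000.00 × 2.528448
A = $2,528.45

A = P(1 + r/n)^(nt) = $2,528.45


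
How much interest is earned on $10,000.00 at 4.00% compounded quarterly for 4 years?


Compound interest earned = final amount − principal.
A = P(1 + r/n)^(nt) = $10,000.00 × (1 + 0.04/4)^(4 × 4) = $11,725.79
Interest = A − P = $11,725.79 − $10,000.00 = $1,725.79

Interest = A - P = $1,725.79


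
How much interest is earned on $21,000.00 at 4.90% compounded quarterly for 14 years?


Compound interest earned = final amount − principal.
A = P(1 + r/n)^(nt) = $21,000.00 × (1 + 0.049/4)^(4 × 14) = $41,527.45
Interest = A − P = $41,527.45 − $21,000.00 = $20,527.45

Interest = A - P = $20,527.45


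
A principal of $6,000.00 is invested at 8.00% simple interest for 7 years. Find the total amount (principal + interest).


Total amount formula: A = P(1 + rt) = P + P·r·t
Interest: I = P × r × t = $6,000.00 × 0.08 × 7 = $3,360.00
A = P + I = $6,000.00 + $3,360.00 = $9,360.00

A = P + I = P(1 + rt) = $9,360.00


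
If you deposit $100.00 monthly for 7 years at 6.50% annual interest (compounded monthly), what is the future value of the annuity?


Future value of an ordinary annuity: FV = PMT × ((1 + r)^n − 1) / r
Monthly rate r = 0.065/12 ≈ 0.00541667, n = 84
FV = $100.00 × ((1 + 0.065/12)^84 − 1) / (0.065/12)
FV = $100.00 × 106.013400
FV = $10,601.34

FV = PMT × ((1+r)^n - 1)/r = $10,601.34


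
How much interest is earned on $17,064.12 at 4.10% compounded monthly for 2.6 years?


Compound interest earned = final amount − principal.
A = P(1 + r/n)^(nt) = $17,064.12 × (1 + 0.041/12)^(12 × 2.6) = $18,980.20
Interest = A − P = $18,980.20 − $17,064.12 = $1,916.08

Interest = A - P = $1,916.08


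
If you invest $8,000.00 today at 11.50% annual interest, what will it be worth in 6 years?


Future value formula: FV = PV × (1 + r)^t
FV = $8,000.00 × (1 + 0.115)^6
FV = $8,000.00 × 1.921539
FV = $15,372.31

FV = PV × (1 + r)^t = $15,372.31


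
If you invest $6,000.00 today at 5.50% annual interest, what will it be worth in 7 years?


Future value formula: FV = PV × (1 + r)^t
FV = $6,000.00 × (1 + 0.055)^7
FV = $6,000.00 × 1.454679
FV = $8,728.07

FV = PV × (1 + r)^t = $8,728.07


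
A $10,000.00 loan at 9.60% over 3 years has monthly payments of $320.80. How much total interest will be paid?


Total paid over the life of the loan = PMT × n.
Total paid = $320.80 × 36 = $11,548.80
Total interest = total paid − principal = $11,548.80 − $10,000.00 = $1,548.80

Total interest = (PMT × n) - PV = $1,548.80


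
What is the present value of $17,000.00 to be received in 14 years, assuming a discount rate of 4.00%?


Present value formula: PV = FV / (1 + r)^t
PV = $17,000.00 / (1 + 0.04)^14
PV = $17,000.00 / 1.731676
PV = $9,817.08

PV = FV / (1 + r)^t = $9,817.08


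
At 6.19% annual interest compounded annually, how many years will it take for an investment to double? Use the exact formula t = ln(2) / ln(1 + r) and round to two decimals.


Doubling condition: (1 + r)^t = 2
Take ln of both sides: t × ln(1 + r) = ln(2)
t = ln(2) / ln(1 + r)
t = 0.693147 / 0.060060
t = 11.54

t = ln(2) / ln(1 + r) = 11.54 years


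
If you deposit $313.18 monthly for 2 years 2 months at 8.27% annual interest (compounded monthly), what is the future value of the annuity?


Future value of an ordinary annuity: FV = PMT × ((1 + r)^n − 1) / r
Monthly rate r = 0.0827/12 ≈ 0.00689167, n = 26
FV = $313.18 × ((1 + 0.0827/12)^26 − 1) / (0.0827/12)
FV = $313.18 × 28.368324
FV = $8,884.39

FV = PMT × ((1+r)^n - 1)/r = $8,884.39


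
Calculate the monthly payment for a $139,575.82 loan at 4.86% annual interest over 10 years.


Loan payment formula: PMT = PV × r / (1 − (1 + r)^(−n))
Monthly rate r = 0.0486/12 = 0.00405, n = 120 months
Denominator: 1 − (1 + 0.0486/12)^(−120) = 0.384314
PMT = $139,575.82 × (0.0486/12) / 0.384314
PMT = $1,470.89 per month

PMT = PV × r / (1-(1+r)^(-n)) = $1,470.89/month


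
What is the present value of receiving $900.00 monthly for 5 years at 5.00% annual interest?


Present value of an ordinary annuity: PV = PMT × (1 − (1 + r)^(−n)) / r
Monthly rate r = 0.05/12 ≈ 0.00416667, n = 60
PV = $900.00 × (1 − (1 + 0.05/12)^(−60)) / (0.05/12)
PV = $900.00 × 52.990706
PV = $47,691.64

PV = PMT × (1-(1+r)^(-n))/r = $47,691.64


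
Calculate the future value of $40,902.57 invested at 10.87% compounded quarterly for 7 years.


Compound interest formula: A = P(1 + r/n)^(nt)
A = $40,902.57 × (1 + 0.1087/4)^(4 × 7)
Growth factor: (1 + 0.1087/4)^28 = 2.1185774
A = $40,902.57 × 2.1185774
A = $86,655.26

A = P(1 + r/n)^(nt) = $86,655.26


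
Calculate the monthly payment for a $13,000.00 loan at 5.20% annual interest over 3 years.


Loan payment formula: PMT = PV × r / (1 − (1 + r)^(−n))
Monthly rate r = 0.052/12 ≈ 0.00433333, n = 36 months
Denominator: 1 − (1 + 0.052/12)^(−36) = 0.144152
PMT = $13,000.00 × (0.052/12) / 0.144152
PMT = $390.79 per month

PMT = PV × r / (1-(1+r)^(-n)) = $390.79/month


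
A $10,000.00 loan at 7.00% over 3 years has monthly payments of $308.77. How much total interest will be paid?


Total paid over the life of the loan = PMT × n.
Total paid = $308.77 × 36 = $11,115.72
Total interest = total paid − principal = $11,115.72 − $10,000.00 = $1,115.72

Total interest = (PMT × n) - PV = $1,115.72


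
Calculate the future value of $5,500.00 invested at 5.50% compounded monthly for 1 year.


Compound interest formula: A = P(1 + r/n)^(nt)
A = $5,500.00 × (1 + 0.055/12)^(12 × 1)
Growth factor: (1 + 0.055/12)^12 = 1.056408
A = $5,500.00 × 1.056408
A = $5,810.24

A = P(1 + r/n)^(nt) = $5,810.24


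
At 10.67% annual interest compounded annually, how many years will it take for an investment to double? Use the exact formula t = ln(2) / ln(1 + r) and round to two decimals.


Doubling condition: (1 + r)^t = 2
Take ln of both sides: t × ln(1 + r) = ln(2)
t = ln(2) / ln(1 + r)
t = 0.693147 / 0.101383
t = 6.84

t = ln(2) / ln(1 + r) = 6.84 years


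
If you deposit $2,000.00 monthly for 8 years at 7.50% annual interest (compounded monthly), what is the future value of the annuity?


Future value of an ordinary annuity: FV = PMT × ((1 + r)^n − 1) / r
Monthly rate r = 0.075/12 = 0.00625, n = 96
FV = $2,000.00 × ((1 + 0.075/12)^96 − 1) / (0.075/12)
FV = $2,000.00 × 130.995147
FV = $261,990.29

FV = PMT × ((1+r)^n - 1)/r = $261,990.29


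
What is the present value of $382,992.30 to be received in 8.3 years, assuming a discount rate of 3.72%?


Present value formula: PV = FV / (1 + r)^t
PV = $382,992.30 / (1 + 0.0372)^8.3
PV = $382,992.30 / 1.35412519
PV = $282,833.75

PV = FV / (1 + r)^t = $282,833.75


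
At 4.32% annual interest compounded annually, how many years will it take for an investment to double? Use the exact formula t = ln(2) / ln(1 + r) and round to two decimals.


Doubling condition: (1 + r)^t = 2
Take ln of both sides: t × ln(1 + r) = ln(2)
t = ln(2) / ln(1 + r)
t = 0.693147 / 0.042293
t = 16.39

t = ln(2) / ln(1 + r) = 16.39 years


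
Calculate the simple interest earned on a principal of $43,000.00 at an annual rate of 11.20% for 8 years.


Simple interest formula: I = P × r × t
I = $43,000.00 × 0.112 × 8
I = $38,528.00

I = P × r × t = $38,528.00


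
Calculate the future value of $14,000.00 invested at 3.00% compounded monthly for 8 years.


Compound interest formula: A = P(1 + r/n)^(nt)
A = $14,000.00 × (1 + 0.03/12)^(12 × 8)
Growth factor: (1 + 0.03/12)^96 = 1.2708685
A = $14,000.00 × 1.2708685
A = $17,792.16

A = P(1 + r/n)^(nt) = $17,792.16


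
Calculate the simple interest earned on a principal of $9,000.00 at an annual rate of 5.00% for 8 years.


Simple interest formula: I = P × r × t
I = $9,000.00 × 0.05 × 8
I = $3,600.00

I = P × r × t = $3,600.00


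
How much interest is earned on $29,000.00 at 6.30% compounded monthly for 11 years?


Compound interest earned = final amount − principal.
A = P(1 + r/n)^(nt) = $29,000.00 × (1 + 0.063/12)^(12 × 11) = $57,886.43
Interest = A − P = $57,886.43 − $29,000.00 = $28,886.43

Interest = A - P = $28,886.43


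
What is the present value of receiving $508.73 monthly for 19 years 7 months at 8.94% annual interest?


Present value of an ordinary annuity: PV = PMT × (1 − (1 + r)^(−n)) / r
Monthly rate r = 0.0894/12 = 0.00745, n = 235
PV = $508.73 × (1 − (1 + 0.0894/12)^(−235)) / (0.0894/12)
PV = $508.73 × 110.768569
PV = $56,351.29

PV = PMT × (1-(1+r)^(-n))/r = $56,351.29


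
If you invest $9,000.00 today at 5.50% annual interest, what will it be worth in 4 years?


Future value formula: FV = PV × (1 + r)^t
FV = $9,000.00 × (1 + 0.055)^4
FV = $9,000.00 × 1.2388247
FV = $11,149.42

FV = PV × (1 + r)^t = $11,149.42


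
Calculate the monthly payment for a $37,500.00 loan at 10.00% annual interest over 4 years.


Loan payment formula: PMT = PV × r / (1 − (1 + r)^(−n))
Monthly rate r = 0.1/12 ≈ 0.00833333, n = 48 months
Denominator: 1 − (1 + 0.1/12)^(−48) = 0.328568
PMT = $37,500.00 × (0.1/12) / 0.328568
PMT = $951.10 per month

PMT = PV × r / (1-(1+r)^(-n)) = $951.10/month


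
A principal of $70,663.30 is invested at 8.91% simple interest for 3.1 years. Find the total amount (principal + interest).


Total amount formula: A = P(1 + rt) = P + P·r·t
Interest: I = P × r × t = $70,663.30 × 0.0891 × 3.1 = $19,517.91
A = P + I = $70,663.30 + $19,517.91 = $90,181.21

A = P + I = P(1 + rt) = $90,181.21


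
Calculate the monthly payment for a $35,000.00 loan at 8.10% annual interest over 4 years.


Loan payment formula: PMT = PV × r / (1 − (1 + r)^(−n))
Monthly rate r = 0.081/12 = 0.00675, n = 48 months
Denominator: 1 − (1 + 0.081/12)^(−48) = 0.275962
PMT = $35,000.00 × (0.081/12) / 0.275962
PMT = $856.10 per month

PMT = PV × r / (1-(1+r)^(-n)) = $856.10/month


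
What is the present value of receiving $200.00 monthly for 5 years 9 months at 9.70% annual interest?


Present value of an ordinary annuity: PV = PMT × (1 − (1 + r)^(−n)) / r
Monthly rate r = 0.097/12 ≈ 0.00808333, n = 69
PV = $200.00 × (1 − (1 + 0.097/12)^(−69)) / (0.097/12)
PV = $200.00 × 52.728148
PV = $10,545.63

PV = PMT × (1-(1+r)^(-n))/r = $10,545.63


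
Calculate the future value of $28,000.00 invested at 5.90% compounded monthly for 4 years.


Compound interest formula: A = P(1 + r/n)^(nt)
A = $28,000.00 × (1 + 0.059/12)^(12 × 4)
Growth factor: (1 + 0.059/12)^48 = 1.26544233
A = $28,000.00 × 1.26544233
A = $35,432.39

A = P(1 + r/n)^(nt) = $35,432.39


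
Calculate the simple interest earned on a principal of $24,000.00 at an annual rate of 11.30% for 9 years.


Simple interest formula: I = P × r × t
I = $24,000.00 × 0.113 × 9
I = $24,408.00

I = P × r × t = $24,408.00


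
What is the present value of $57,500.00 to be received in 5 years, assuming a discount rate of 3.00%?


Present value formula: PV = FV / (1 + r)^t
PV = $57,500.00 / (1 + 0.03)^5
PV = $57,500.00 / 1.159274
PV = $49,600.01

PV = FV / (1 + r)^t = $49,600.01


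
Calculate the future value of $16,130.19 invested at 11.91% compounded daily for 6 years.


Compound interest formula: A = P(1 + r/n)^(nt)
A = $16,130.19 × (1 + 0.1191/365)^(365 × 6)
Growth factor: (1 + 0.1191/365)^2190 = 2.043131
A = $16,130.19 × 2.043131
A = $32,956.09

A = P(1 + r/n)^(nt) = $32,956.09


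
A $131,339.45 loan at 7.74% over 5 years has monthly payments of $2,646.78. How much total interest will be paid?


Total paid over the life of the loan = PMT × n.
Total paid = $2,646.78 × 60 = $158,806.80
Total interest = total paid − principal = $158,806.80 − $131,339.45 = $27,467.35

Total interest = (PMT × n) - PV = $27,467.35


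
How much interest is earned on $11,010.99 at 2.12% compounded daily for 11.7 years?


Compound interest earned = final amount − principal.
A = P(1 + r/n)^(nt) = $11,010.99 × (1 + 0.0212/365)^(365 × 11.7) = $14,110.61
Interest = A − P = $14,110.61 − $11,010.99 = $3,099.62

Interest = A - P = $3,099.62


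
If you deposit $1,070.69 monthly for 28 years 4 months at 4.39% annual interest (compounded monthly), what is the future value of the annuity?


Future value of an ordinary annuity: FV = PMT × ((1 + r)^n − 1) / r
Monthly rate r = 0.0439/12 ≈ 0.00365833, n = 340
FV = $1,070.69 × ((1 + 0.0439/12)^340 − 1) / (0.0439/12)
FV = $1,070.69 × 672.716500
FV = $720,270.83

FV = PMT × ((1+r)^n - 1)/r = $720,270.83


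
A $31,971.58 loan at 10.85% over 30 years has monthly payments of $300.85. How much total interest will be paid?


Total paid over the life of the loan = PMT × n.
Total paid = $300.85 × 360 = $108,306.00
Total interest = total paid − principal = $108,306.00 − $31,971.58 = $76,334.42

Total interest = (PMT × n) - PV = $76,334.42


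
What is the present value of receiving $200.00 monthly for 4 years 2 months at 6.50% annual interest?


Present value of an ordinary annuity: PV = PMT × (1 − (1 + r)^(−n)) / r
Monthly rate r = 0.065/12 ≈ 0.00541667, n = 50
PV = $200.00 × (1 − (1 + 0.065/12)^(−50)) / (0.065/12)
PV = $200.00 × 43.6982254
PV = $8,739.65

PV = PMT × (1-(1+r)^(-n))/r = $8,739.65


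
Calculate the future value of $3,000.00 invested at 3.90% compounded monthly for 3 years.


Compound interest formula: A = P(1 + r/n)^(nt)
A = $3,000.00 × (1 + 0.039/12)^(12 × 3)
Growth factor: (1 + 0.039/12)^36 = 1.123906
A = $3,000.00 × 1.123906
A = $3,371.72

A = P(1 + r/n)^(nt) = $3,371.72


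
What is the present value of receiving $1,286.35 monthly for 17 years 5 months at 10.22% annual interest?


Present value of an ordinary annuity: PV = PMT × (1 − (1 + r)^(−n)) / r
Monthly rate r = 0.1022/12 ≈ 0.00851667, n = 209
PV = $1,286.35 × (1 − (1 + 0.1022/12)^(−209)) / (0.1022/12)
PV = $1,286.35 × 97.465737
PV = $125,375.05

PV = PMT × (1-(1+r)^(-n))/r = $125,375.05


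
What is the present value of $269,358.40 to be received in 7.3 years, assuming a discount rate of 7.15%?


Present value formula: PV = FV / (1 + r)^t
PV = $269,358.40 / (1 + 0.0715)^7.3
PV = $269,358.40 / 1.6555522
PV = $162,700.03

PV = FV / (1 + r)^t = $162,700.03


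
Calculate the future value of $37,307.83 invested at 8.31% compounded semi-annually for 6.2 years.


Compound interest formula: A = P(1 + r/n)^(nt)
A = $37,307.83 × (1 + 0.0831/2)^(2 × 6.2)
Growth factor: (1 + 0.0831/2)^12.4 = 1.6566605
A = $37,307.83 × 1.6566605
A = $61,806.41

A = P(1 + r/n)^(nt) = $61,806.41


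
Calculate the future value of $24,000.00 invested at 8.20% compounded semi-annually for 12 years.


Compound interest formula: A = P(1 + r/n)^(nt)
A = $24,000.00 × (1 + 0.082/2)^(2 × 12)
Growth factor: (1 + 0.082/2)^24 = 2.6231161
A = $24,000.00 × 2.6231161
A = $62,954.79

A = P(1 + r/n)^(nt) = $62,954.79


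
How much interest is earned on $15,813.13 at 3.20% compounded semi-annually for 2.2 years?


Compound interest earned = final amount − principal.
A = P(1 + r/n)^(nt) = $15,813.13 × (1 + 0.032/2)^(2 × 2.2) = $16,957.04
Interest = A − P = $16,957.04 − $15,813.13 = $1,143.91

Interest = A - P = $1,143.91


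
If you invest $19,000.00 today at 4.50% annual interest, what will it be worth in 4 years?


Future value formula: FV = PV × (1 + r)^t
FV = $19,000.00 × (1 + 0.045)^4
FV = $19,000.00 × 1.1925186
FV = $22,657.85

FV = PV × (1 + r)^t = $22,657.85


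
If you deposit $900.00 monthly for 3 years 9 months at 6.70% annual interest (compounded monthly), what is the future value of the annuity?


Future value of an ordinary annuity: FV = PMT × ((1 + r)^n − 1) / r
Monthly rate r = 0.067/12 ≈ 0.00558333, n = 45
FV = $900.00 × ((1 + 0.067/12)^45 − 1) / (0.067/12)
FV = $900.00 × 50.997019
FV = $45,897.32

FV = PMT × ((1+r)^n - 1)/r = $45,897.32


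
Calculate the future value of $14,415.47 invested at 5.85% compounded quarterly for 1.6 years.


Compound interest formula: A = P(1 + r/n)^(nt)
A = $14,415.47 × (1 + 0.0585/4)^(4 × 1.6)
Growth factor: (1 + 0.0585/4)^6.4 = 1.0973763
A = $14,415.47 × 1.0973763
A = $15,819.20

A = P(1 + r/n)^(nt) = $15,819.20


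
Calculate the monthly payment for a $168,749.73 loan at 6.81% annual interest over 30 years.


Loan payment formula: PMT = PV × r / (1 − (1 + r)^(−n))
Monthly rate r = 0.0681/12 = 0.005675, n = 360 months
Denominator: 1 − (1 + 0.0681/12)^(−360) = 0.869610
PMT = $168,749.73 × (0.0681/12) / 0.869610
PMT = $1,101.25 per month

PMT = PV × r / (1-(1+r)^(-n)) = $1,101.25/month


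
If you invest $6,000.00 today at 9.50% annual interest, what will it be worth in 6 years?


Future value formula: FV = PV × (1 + r)^t
FV = $6,000.00 × (1 + 0.095)^6
FV = $6,000.00 × 1.723791
FV = $10,342.75

FV = PV × (1 + r)^t = $10,342.75


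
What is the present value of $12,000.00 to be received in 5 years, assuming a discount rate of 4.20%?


Present value formula: PV = FV / (1 + r)^t
PV = $12,000.00 / (1 + 0.042)^5
PV = $12,000.00 / 1.228397
PV = $9,768.83

PV = FV / (1 + r)^t = $9,768.83


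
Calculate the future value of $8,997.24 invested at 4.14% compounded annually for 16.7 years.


Compound interest formula: A = P(1 + r/n)^(nt)
A = $8,997.24 × (1 + 0.0414/1)^(1 × 16.7)
Growth factor: (1 + 0.0414/1)^16.7 = 1.968854
A = $8,997.24 × 1.968854
A = $17,714.25

A = P(1 + r/n)^(nt) = $17,714.25


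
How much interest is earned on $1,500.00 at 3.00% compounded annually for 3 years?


Compound interest earned = final amount − principal.
A = P(1 + r/n)^(nt) = $1,500.00 × (1 + 0.03/1)^(1 × 3) = $1,639.09
Interest = A − P = $1,639.09 − $1,500.00 = $139.09

Interest = A - P = $139.09


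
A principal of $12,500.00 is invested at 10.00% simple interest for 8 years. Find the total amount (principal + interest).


Total amount formula: A = P(1 + rt) = P + P·r·t
Interest: I = P × r × t = $12,500.00 × 0.1 × 8 = $10,000.00
A = P + I = $12,500.00 + $10,000.00 = $22,500.00

A = P + I = P(1 + rt) = $22,500.00


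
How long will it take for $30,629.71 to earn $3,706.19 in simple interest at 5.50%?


Rearrange the simple interest formula for t:
I = P × r × t  ⇒  t = I / (P × r)
t = $3,706.19 / ($30,629.71 × 0.055)
t = 2.2

t = I/(P×r) = 2.2 years


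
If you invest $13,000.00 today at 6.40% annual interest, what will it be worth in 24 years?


Future value formula: FV = PV × (1 + r)^t
FV = $13,000.00 × (1 + 0.064)^24
FV = $13,000.00 × 4.431993
FV = $57,615.91

FV = PV × (1 + r)^t = $57,615.91


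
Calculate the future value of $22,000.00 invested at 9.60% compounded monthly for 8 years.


Compound interest formula: A = P(1 + r/n)^(nt)
A = $22,000.00 × (1 + 0.096/12)^(12 × 8)
Growth factor: (1 + 0.096/12)^96 = 2.1488746
A = $22,000.00 × 2.1488746
A = $47,275.24

A = P(1 + r/n)^(nt) = $47,275.24


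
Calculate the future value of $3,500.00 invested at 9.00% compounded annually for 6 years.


Compound interest formula: A = P(1 + r/n)^(nt)
A = $3,500.00 × (1 + 0.09/1)^(1 × 6)
Growth factor: (1 + 0.09/1)^6 = 1.677100
A = $3,500.00 × 1.677100
A = $5,869.85

A = P(1 + r/n)^(nt) = $5,869.85


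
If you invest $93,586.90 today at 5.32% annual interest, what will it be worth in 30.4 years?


Future value formula: FV = PV × (1 + r)^t
FV = $93,586.90 × (1 + 0.0532)^30.4
FV = $93,586.90 × 4.8342583
FV = $452,423.25

FV = PV × (1 + r)^t = $452,423.25


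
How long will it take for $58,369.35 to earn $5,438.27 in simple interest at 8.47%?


Rearrange the simple interest formula for t:
I = P × r × t  ⇒  t = I / (P × r)
t = $5,438.27 / ($58,369.35 × 0.0847)
t = 1.1

t = I/(P×r) = 1.1 years


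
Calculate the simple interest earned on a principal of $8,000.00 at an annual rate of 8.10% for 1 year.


Simple interest formula: I = P × r × t
I = $8,000.00 × 0.081 × 1
I = $648.00

I = P × r × t = $648.00


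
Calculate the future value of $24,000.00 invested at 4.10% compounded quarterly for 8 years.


Compound interest formula: A = P(1 + r/n)^(nt)
A = $24,000.00 × (1 + 0.041/4)^(4 × 8)
Growth factor: (1 + 0.041/4)^32 = 1.3858732
A = $24,000.00 × 1.3858732
A = $33,260.96

A = P(1 + r/n)^(nt) = $33,260.96


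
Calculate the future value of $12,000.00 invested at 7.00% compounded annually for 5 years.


Compound interest formula: A = P(1 + r/n)^(nt)
A = $12,000.00 × (1 + 0.07/1)^(1 × 5)
Growth factor: (1 + 0.07/1)^5 = 1.402552
A = $12,000.00 × 1.402552
A = $16,830.62

A = P(1 + r/n)^(nt) = $16,830.62


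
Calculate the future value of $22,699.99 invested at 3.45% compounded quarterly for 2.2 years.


Compound interest formula: A = P(1 + r/n)^(nt)
A = $22,699.99 × (1 + 0.0345/4)^(4 × 2.2)
Growth factor: (1 + 0.0345/4)^8.8 = 1.0785036
A = $22,699.99 × 1.0785036
A = $24,482.02

A = P(1 + r/n)^(nt) = $24,482.02


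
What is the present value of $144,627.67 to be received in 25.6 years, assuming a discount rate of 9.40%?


Present value formula: PV = FV / (1 + r)^t
PV = $144,627.67 / (1 + 0.094)^25.6
PV = $144,627.67 / 9.973405
PV = $14,501.33

PV = FV / (1 + r)^t = $14,501.33


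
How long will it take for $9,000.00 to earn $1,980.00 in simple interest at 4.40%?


Rearrange the simple interest formula for t:
I = P × r × t  ⇒  t = I / (P × r)
t = $1,980.00 / ($9,000.00 × 0.044)
t = 5

t = I/(P×r) = 5 years


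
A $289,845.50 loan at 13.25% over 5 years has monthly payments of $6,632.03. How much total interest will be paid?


Total paid over the life of the loan = PMT × n.
Total paid = $6,632.03 × 60 = $397,921.80
Total interest = total paid − principal = $397,921.80 − $289,845.50 = $108,076.30

Total interest = (PMT × n) - PV = $108,076.30


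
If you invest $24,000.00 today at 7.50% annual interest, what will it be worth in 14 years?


Future value formula: FV = PV × (1 + r)^t
FV = $24,000.00 × (1 + 0.075)^14
FV = $24,000.00 × 2.752444
FV = $66,058.66

FV = PV × (1 + r)^t = $66,058.66


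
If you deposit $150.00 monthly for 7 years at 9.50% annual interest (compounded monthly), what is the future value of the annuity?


Future value of an ordinary annuity: FV = PMT × ((1 + r)^n − 1) / r
Monthly rate r = 0.095/12 ≈ 0.00791667, n = 84
FV = $150.00 × ((1 + 0.095/12)^84 − 1) / (0.095/12)
FV = $150.00 × 118.661756
FV = $17,799.26

FV = PMT × ((1+r)^n - 1)/r = $17,799.26
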